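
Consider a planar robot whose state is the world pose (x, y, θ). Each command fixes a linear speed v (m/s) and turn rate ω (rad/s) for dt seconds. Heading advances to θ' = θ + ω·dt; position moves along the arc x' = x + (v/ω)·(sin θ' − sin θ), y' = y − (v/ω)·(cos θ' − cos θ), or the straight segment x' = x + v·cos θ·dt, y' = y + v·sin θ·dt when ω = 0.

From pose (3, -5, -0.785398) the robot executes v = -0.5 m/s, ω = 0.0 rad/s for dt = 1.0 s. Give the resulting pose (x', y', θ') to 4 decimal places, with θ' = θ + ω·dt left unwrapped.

(2.6464, -4.6464, -0.7854)

θ' = -0.7854 + 0.0·1.0 = -0.7854
ω = 0 → straight: x' = 3 + -0.5·cos(-0.7854)·1.0 = 2.6464
y' = -5 + -0.5·sin(-0.7854)·1.0 = -4.6464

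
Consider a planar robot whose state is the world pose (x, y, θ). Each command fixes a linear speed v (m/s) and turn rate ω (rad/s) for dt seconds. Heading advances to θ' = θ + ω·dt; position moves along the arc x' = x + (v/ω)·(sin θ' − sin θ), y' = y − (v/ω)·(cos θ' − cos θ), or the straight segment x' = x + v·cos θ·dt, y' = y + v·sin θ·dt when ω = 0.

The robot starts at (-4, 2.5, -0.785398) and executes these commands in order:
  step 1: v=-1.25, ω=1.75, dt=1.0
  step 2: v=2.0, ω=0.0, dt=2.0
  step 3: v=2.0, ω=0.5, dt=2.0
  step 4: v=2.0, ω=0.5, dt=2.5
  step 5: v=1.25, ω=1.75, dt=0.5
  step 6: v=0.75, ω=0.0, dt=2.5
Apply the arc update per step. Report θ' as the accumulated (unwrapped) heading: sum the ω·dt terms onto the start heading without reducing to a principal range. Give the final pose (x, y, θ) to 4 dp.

step 1: θ'=0.9646 (R=-0.7143) → pose (-5.0921, 2.4019, 0.9646)
step 2: θ'=0.9646 (straight) → pose (-2.8131, 5.6892, 0.9646)
step 3: θ'=1.9646 (R=4.0000) → pose (-2.4066, 9.5030, 1.9646)
step 4: θ'=3.2146 (R=4.0000) → pose (-6.3922, 11.9575, 3.2146)
step 5: θ'=4.0896 (R=0.7143) → pose (-6.9203, 11.6618, 4.0896)
step 6: θ'=4.0896 (straight) → pose (-8.0140, 10.1388, 4.0896)

(-8.0140, 10.1388, 4.0896)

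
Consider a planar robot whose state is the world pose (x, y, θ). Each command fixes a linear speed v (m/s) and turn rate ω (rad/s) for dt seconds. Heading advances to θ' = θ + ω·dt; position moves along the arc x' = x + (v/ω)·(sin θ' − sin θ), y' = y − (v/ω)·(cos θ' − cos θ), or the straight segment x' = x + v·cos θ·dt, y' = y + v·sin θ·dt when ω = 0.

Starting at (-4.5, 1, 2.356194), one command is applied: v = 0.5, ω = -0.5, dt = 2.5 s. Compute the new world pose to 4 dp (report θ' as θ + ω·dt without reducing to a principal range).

(-4.6869, 2.1552, 1.1062)

θ' = 2.3562 + -0.5·2.5 = 1.1062
R = v/ω = 0.5/-0.5 = -1.0000
x' = -4.5 + -1.0000·(sin 1.1062 − sin 2.3562) = -4.6869
y' = 1 − -1.0000·(cos 1.1062 − cos 2.3562) = 2.1552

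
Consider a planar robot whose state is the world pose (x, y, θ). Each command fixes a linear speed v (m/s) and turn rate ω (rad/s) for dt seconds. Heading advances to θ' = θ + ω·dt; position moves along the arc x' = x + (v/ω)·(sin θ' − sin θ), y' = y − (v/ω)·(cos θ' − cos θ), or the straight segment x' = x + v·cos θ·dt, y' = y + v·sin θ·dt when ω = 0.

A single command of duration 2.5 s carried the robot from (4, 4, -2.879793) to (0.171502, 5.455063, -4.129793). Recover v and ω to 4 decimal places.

v = 1.7500, ω = -0.5000

Δθ = -4.129793 − -2.879793 = -1.250000
ω = Δθ/dt = -1.250000/2.5 = -0.5000
R = Δx/(sin θ' − sin θ) = -3.5000
v = R·ω = -3.5000·-0.5000 = 1.7500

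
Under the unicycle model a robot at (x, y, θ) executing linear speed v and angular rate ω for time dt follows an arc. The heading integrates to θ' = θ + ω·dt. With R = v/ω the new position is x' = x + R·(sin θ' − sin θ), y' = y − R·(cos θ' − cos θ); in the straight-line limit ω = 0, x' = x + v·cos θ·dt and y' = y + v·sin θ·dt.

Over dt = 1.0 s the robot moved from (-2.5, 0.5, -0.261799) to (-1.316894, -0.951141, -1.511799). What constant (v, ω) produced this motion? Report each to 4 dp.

Δθ = -1.511799 − -0.261799 = -1.250000
ω = Δθ/dt = -1.250000/1.0 = -1.2500
R = −Δy/(cos θ' − cos θ) = -1.6000
v = R·ω = -1.6000·-1.2500 = 2.0000

v = 2.0000, ω = -1.2500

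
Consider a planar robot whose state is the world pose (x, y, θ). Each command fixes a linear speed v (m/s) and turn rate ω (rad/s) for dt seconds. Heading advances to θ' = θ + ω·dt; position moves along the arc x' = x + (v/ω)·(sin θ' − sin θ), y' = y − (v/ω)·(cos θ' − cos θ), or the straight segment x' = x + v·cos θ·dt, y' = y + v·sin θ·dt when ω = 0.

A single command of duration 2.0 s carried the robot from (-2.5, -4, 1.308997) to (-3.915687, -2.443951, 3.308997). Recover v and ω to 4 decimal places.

Δθ = 3.308997 − 1.308997 = 2.000000
ω = Δθ/dt = 2.000000/2.0 = 1.0000
R = −Δy/(cos θ' − cos θ) = 1.2500
v = R·ω = 1.2500·1.0000 = 1.2500

v = 1.2500, ω = 1.0000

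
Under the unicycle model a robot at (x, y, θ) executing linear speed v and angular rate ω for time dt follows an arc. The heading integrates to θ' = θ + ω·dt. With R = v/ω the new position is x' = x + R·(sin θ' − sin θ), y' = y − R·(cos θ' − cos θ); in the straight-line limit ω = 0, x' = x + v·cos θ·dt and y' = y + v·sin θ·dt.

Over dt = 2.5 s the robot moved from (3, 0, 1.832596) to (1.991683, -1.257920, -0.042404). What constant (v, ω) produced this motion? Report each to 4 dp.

v = -0.7500, ω = -0.7500

Δθ = -0.042404 − 1.832596 = -1.875000
ω = Δθ/dt = -1.875000/2.5 = -0.7500
R = −Δy/(cos θ' − cos θ) = 1.0000
v = R·ω = 1.0000·-0.7500 = -0.7500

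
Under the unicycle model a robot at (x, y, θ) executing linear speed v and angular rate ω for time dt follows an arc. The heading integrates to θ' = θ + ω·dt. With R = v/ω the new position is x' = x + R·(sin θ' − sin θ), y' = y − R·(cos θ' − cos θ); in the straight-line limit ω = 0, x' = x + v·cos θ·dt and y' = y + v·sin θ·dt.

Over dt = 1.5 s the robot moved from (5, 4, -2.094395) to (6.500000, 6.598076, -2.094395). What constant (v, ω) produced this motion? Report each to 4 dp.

Δθ = -2.094395 − -2.094395 = 0.000000
ω = Δθ/dt = 0.000000/1.5 = 0.0000
ω = 0 → v = (Δx·cos θ + Δy·sin θ)/dt = -2.0000

v = -2.0000, ω = 0.0000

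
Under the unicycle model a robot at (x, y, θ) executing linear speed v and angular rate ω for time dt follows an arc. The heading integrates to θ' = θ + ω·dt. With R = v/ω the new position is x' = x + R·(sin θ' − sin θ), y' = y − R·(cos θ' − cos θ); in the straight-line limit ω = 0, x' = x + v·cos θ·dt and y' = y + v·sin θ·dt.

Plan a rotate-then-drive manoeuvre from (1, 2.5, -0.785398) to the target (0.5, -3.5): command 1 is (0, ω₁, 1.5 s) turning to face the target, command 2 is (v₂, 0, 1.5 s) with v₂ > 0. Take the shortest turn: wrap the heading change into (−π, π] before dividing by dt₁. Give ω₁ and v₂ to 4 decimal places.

ω₁ = -0.5790, v₂ = 4.0139

heading to target = atan2(-3.5−2.5, 0.5−1) = -1.6539
Δθ = wrap(-1.6539 − -0.7854) = -0.8685; ω₁ = Δθ/dt₁ = -0.5790
distance = √((0.5−1)² + (-3.5−2.5)²) = 6.0208; v₂ = distance/dt₂ = 4.0139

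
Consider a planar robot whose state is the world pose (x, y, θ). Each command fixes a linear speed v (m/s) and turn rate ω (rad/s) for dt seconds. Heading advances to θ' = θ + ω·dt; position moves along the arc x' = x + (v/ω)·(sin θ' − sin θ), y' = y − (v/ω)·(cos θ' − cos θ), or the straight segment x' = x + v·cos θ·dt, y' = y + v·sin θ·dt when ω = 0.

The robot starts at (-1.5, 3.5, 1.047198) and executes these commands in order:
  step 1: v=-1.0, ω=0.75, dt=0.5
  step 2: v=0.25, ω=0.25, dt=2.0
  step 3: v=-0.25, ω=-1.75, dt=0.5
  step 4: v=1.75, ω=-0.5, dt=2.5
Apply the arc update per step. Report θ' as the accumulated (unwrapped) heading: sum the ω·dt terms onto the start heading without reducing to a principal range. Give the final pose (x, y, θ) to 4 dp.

step 1: θ'=1.4222 (R=-1.3333) → pose (-1.6639, 3.0307, 1.4222)
step 2: θ'=1.9222 (R=1.0000) → pose (-1.7140, 3.5230, 1.9222)
step 3: θ'=1.0472 (R=0.1429) → pose (-1.7244, 3.4024, 1.0472)
step 4: θ'=-0.2028 (R=-3.5000) → pose (2.0116, 5.0807, -0.2028)

(2.0116, 5.0807, -0.2028)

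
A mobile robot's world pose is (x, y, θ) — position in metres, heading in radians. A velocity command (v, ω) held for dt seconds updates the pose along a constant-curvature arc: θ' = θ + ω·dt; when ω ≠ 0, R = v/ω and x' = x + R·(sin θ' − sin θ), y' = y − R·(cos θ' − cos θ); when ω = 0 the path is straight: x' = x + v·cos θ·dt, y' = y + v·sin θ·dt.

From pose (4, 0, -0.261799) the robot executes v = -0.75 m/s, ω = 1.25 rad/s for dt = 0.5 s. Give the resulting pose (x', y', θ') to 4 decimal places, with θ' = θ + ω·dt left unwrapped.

(3.6315, -0.0187, 0.3632)

θ' = -0.2618 + 1.25·0.5 = 0.3632
R = v/ω = -0.75/1.25 = -0.6000
x' = 4 + -0.6000·(sin 0.3632 − sin -0.2618) = 3.6315
y' = 0 − -0.6000·(cos 0.3632 − cos -0.2618) = -0.0187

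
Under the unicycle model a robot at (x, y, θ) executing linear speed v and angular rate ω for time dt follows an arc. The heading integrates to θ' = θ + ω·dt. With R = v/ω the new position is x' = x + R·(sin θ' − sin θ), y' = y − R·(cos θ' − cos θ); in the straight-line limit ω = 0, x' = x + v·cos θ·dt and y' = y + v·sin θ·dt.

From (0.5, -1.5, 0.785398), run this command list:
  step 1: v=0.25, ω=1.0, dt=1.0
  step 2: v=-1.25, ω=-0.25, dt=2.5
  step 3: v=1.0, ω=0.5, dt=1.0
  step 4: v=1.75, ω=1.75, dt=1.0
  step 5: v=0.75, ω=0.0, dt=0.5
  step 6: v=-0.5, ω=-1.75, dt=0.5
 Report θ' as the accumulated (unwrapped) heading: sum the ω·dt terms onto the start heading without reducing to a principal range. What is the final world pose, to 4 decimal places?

(-0.9594, -2.6184, 2.5354)

step 1: θ'=1.7854 (R=0.2500) → pose (0.5675, -1.2700, 1.7854)
step 2: θ'=1.1604 (R=5.0000) → pose (0.2670, -4.3296, 1.1604)
step 3: θ'=1.6604 (R=2.0000) → pose (0.4250, -3.3527, 1.6604)
step 4: θ'=3.4104 (R=1.0000) → pose (-0.8365, -2.4781, 3.4104)
step 5: θ'=3.4104 (straight) → pose (-1.1981, -2.5777, 3.4104)
step 6: θ'=2.5354 (R=0.2857) → pose (-0.9594, -2.6184, 2.5354)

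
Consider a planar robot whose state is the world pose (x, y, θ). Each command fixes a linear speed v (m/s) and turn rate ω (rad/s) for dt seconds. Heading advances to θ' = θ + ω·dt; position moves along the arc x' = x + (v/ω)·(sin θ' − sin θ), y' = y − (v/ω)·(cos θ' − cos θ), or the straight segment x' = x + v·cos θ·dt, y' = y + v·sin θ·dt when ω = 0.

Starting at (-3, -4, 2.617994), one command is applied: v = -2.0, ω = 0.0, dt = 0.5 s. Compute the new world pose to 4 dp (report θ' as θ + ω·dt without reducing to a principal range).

(-2.1340, -4.5000, 2.6180)

θ' = 2.6180 + 0.0·0.5 = 2.6180
ω = 0 → straight: x' = -3 + -2.0·cos(2.6180)·0.5 = -2.1340
y' = -4 + -2.0·sin(2.6180)·0.5 = -4.5000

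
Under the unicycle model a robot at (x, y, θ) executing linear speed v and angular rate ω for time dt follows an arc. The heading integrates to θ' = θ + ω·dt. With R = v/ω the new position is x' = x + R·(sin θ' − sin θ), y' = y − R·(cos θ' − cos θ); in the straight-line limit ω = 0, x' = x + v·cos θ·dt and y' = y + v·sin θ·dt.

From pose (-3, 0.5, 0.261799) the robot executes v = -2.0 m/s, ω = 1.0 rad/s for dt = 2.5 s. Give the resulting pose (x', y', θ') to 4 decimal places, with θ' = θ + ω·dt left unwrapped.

(-3.2238, -3.2893, 2.7618)

θ' = 0.2618 + 1.0·2.5 = 2.7618
R = v/ω = -2.0/1.0 = -2.0000
x' = -3 + -2.0000·(sin 2.7618 − sin 0.2618) = -3.2238
y' = 0.5 − -2.0000·(cos 2.7618 − cos 0.2618) = -3.2893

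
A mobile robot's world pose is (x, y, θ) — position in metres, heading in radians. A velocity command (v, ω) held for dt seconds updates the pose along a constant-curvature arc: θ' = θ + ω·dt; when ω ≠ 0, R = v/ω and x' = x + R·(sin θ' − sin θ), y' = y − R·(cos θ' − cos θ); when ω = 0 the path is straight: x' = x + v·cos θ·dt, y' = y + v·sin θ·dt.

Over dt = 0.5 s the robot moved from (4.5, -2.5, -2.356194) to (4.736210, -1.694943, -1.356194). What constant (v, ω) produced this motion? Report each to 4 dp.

Δθ = -1.356194 − -2.356194 = 1.000000
ω = Δθ/dt = 1.000000/0.5 = 2.0000
R = −Δy/(cos θ' − cos θ) = -0.8750
v = R·ω = -0.8750·2.0000 = -1.7500

v = -1.7500, ω = 2.0000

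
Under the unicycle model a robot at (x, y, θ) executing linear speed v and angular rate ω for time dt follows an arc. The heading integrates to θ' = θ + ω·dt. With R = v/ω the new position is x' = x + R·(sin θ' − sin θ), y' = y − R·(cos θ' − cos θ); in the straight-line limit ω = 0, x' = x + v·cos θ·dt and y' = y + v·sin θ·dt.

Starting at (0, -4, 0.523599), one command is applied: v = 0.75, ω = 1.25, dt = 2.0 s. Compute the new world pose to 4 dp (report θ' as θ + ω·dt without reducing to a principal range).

θ' = 0.5236 + 1.25·2.0 = 3.0236
R = v/ω = 0.75/1.25 = 0.6000
x' = 0 + 0.6000·(sin 3.0236 − sin 0.5236) = -0.2294
y' = -4 − 0.6000·(cos 3.0236 − cos 0.5236) = -2.8846

(-0.2294, -2.8846, 3.0236)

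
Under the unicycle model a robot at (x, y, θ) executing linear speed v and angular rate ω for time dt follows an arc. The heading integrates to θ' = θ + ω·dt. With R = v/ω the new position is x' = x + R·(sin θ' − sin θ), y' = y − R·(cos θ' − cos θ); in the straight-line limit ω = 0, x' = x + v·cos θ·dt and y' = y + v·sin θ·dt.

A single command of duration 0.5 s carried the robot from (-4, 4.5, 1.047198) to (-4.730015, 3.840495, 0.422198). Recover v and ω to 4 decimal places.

Δθ = 0.422198 − 1.047198 = -0.625000
ω = Δθ/dt = -0.625000/0.5 = -1.2500
R = Δx/(sin θ' − sin θ) = 1.6000
v = R·ω = 1.6000·-1.2500 = -2.0000

v = -2.0000, ω = -1.2500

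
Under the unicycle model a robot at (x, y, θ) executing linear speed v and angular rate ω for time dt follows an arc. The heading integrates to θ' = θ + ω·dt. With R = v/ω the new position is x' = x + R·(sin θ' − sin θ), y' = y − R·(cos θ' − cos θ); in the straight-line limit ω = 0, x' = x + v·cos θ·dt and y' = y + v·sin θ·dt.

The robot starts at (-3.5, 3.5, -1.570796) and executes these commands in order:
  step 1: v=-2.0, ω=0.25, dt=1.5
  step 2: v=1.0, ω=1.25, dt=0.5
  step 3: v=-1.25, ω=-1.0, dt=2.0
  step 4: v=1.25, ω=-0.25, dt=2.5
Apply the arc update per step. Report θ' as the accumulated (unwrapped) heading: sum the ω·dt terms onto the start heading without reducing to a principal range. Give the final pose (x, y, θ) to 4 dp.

(-6.7162, 7.3684, -3.1958)

step 1: θ'=-1.1958 (R=-8.0000) → pose (-4.0559, 6.4302, -1.1958)
step 2: θ'=-0.5708 (R=0.8000) → pose (-3.7438, 6.0500, -0.5708)
step 3: θ'=-2.5708 (R=1.2500) → pose (-3.7438, 8.1537, -2.5708)
step 4: θ'=-3.1958 (R=-5.0000) → pose (-6.7162, 7.3684, -3.1958)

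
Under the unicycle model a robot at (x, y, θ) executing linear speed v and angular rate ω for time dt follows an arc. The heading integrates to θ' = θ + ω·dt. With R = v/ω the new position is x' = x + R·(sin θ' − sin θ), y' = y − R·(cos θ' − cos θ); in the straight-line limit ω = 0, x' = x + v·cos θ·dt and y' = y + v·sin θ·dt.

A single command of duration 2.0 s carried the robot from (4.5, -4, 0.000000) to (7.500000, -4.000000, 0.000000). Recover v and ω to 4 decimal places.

Δθ = 0.000000 − 0.000000 = 0.000000
ω = Δθ/dt = 0.000000/2.0 = 0.0000
ω = 0 → v = (Δx·cos θ + Δy·sin θ)/dt = 1.5000

v = 1.5000, ω = 0.0000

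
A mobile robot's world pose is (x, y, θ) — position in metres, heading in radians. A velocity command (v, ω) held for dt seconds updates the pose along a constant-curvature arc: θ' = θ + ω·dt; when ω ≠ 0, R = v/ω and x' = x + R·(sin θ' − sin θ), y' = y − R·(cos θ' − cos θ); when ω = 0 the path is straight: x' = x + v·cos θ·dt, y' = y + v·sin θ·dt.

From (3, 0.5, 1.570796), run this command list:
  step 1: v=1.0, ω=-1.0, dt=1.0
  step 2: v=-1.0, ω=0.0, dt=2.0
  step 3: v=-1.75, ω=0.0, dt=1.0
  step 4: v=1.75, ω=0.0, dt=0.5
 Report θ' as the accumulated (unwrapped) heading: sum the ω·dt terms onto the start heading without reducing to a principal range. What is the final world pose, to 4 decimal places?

(1.0405, -0.2119, 0.5708)

step 1: θ'=0.5708 (R=-1.0000) → pose (3.4597, 1.3415, 0.5708)
step 2: θ'=0.5708 (straight) → pose (1.7768, 0.2609, 0.5708)
step 3: θ'=0.5708 (straight) → pose (0.3042, -0.6847, 0.5708)
step 4: θ'=0.5708 (straight) → pose (1.0405, -0.2119, 0.5708)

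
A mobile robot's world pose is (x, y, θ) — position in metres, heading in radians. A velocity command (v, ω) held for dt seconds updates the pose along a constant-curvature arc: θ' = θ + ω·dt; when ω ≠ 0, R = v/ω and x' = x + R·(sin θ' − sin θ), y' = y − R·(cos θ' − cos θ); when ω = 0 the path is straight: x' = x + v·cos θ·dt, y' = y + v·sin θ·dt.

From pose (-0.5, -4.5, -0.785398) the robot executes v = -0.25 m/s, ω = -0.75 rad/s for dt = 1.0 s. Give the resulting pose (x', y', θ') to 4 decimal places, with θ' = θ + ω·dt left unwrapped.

(-0.5974, -4.2761, -1.5354)

θ' = -0.7854 + -0.75·1.0 = -1.5354
R = v/ω = -0.25/-0.75 = 0.3333
x' = -0.5 + 0.3333·(sin -1.5354 − sin -0.7854) = -0.5974
y' = -4.5 − 0.3333·(cos -1.5354 − cos -0.7854) = -4.2761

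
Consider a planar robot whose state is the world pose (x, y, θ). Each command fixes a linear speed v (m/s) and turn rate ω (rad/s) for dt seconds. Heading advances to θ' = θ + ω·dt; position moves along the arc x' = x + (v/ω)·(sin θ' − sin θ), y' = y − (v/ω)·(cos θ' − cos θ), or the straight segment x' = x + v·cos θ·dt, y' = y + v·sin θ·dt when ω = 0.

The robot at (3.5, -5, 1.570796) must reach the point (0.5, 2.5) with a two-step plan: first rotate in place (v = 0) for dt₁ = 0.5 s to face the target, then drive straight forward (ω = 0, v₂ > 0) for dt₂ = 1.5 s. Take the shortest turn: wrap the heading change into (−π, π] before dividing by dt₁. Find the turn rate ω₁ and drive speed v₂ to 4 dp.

ω₁ = 0.7610, v₂ = 5.3852

heading to target = atan2(2.5−-5, 0.5−3.5) = 1.9513
Δθ = wrap(1.9513 − 1.5708) = 0.3805; ω₁ = Δθ/dt₁ = 0.7610
distance = √((0.5−3.5)² + (2.5−-5)²) = 8.0777; v₂ = distance/dt₂ = 5.3852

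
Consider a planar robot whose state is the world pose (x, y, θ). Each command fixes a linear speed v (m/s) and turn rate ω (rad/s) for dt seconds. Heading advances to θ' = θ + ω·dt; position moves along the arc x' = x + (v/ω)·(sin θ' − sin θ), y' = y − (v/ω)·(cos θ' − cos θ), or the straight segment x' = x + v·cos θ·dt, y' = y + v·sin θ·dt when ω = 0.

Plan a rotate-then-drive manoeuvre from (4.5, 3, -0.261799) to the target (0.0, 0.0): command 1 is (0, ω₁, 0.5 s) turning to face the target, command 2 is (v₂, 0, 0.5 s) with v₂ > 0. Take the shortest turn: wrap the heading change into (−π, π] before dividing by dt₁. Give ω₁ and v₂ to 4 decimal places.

ω₁ = -4.5836, v₂ = 10.8167

heading to target = atan2(0−3, 0−4.5) = -2.5536
Δθ = wrap(-2.5536 − -0.2618) = -2.2918; ω₁ = Δθ/dt₁ = -4.5836
distance = √((0−4.5)² + (0−3)²) = 5.4083; v₂ = distance/dt₂ = 10.8167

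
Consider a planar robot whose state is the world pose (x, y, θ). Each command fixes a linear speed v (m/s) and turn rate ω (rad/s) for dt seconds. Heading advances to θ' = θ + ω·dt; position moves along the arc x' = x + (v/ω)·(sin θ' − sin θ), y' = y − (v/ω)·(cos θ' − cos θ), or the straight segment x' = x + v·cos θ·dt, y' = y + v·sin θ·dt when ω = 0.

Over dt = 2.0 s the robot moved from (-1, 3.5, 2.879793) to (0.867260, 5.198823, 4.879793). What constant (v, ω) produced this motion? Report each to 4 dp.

Δθ = 4.879793 − 2.879793 = 2.000000
ω = Δθ/dt = 2.000000/2.0 = 1.0000
R = Δx/(sin θ' − sin θ) = -1.5000
v = R·ω = -1.5000·1.0000 = -1.5000

v = -1.5000, ω = 1.0000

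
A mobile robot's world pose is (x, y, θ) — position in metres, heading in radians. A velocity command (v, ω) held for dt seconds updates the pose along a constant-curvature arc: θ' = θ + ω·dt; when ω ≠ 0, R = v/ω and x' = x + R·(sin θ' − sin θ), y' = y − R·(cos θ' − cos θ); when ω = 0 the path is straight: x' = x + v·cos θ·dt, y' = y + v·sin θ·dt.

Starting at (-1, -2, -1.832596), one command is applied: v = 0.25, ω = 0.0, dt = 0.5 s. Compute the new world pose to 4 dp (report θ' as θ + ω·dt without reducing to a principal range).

θ' = -1.8326 + 0.0·0.5 = -1.8326
ω = 0 → straight: x' = -1 + 0.25·cos(-1.8326)·0.5 = -1.0324
y' = -2 + 0.25·sin(-1.8326)·0.5 = -2.1207

(-1.0324, -2.1207, -1.8326)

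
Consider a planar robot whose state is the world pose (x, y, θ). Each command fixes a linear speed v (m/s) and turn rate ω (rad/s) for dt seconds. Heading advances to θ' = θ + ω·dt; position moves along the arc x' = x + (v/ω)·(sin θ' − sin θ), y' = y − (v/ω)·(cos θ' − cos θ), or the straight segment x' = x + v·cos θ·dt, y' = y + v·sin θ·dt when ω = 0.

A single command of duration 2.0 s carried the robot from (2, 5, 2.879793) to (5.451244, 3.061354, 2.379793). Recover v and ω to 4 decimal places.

Δθ = 2.379793 − 2.879793 = -0.500000
ω = Δθ/dt = -0.500000/2.0 = -0.2500
R = Δx/(sin θ' − sin θ) = 8.0000
v = R·ω = 8.0000·-0.2500 = -2.0000

v = -2.0000, ω = -0.2500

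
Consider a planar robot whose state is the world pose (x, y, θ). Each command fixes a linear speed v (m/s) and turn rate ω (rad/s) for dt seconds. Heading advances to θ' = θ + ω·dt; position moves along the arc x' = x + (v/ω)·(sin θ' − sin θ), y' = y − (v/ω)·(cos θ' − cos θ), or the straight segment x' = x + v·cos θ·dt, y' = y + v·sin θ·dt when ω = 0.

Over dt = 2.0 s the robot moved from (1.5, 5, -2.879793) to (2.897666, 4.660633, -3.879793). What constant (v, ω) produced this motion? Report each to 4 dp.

Δθ = -3.879793 − -2.879793 = -1.000000
ω = Δθ/dt = -1.000000/2.0 = -0.5000
R = Δx/(sin θ' − sin θ) = 1.5000
v = R·ω = 1.5000·-0.5000 = -0.7500

v = -0.7500, ω = -0.5000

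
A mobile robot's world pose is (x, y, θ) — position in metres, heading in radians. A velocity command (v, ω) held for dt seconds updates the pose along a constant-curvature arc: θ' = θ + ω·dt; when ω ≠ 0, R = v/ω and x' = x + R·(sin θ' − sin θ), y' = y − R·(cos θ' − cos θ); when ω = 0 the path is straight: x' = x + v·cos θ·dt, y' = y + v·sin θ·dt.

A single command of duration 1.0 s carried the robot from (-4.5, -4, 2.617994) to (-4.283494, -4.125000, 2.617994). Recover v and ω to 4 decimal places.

Δθ = 2.617994 − 2.617994 = 0.000000
ω = Δθ/dt = 0.000000/1.0 = 0.0000
ω = 0 → v = (Δx·cos θ + Δy·sin θ)/dt = -0.2500

v = -0.2500, ω = 0.0000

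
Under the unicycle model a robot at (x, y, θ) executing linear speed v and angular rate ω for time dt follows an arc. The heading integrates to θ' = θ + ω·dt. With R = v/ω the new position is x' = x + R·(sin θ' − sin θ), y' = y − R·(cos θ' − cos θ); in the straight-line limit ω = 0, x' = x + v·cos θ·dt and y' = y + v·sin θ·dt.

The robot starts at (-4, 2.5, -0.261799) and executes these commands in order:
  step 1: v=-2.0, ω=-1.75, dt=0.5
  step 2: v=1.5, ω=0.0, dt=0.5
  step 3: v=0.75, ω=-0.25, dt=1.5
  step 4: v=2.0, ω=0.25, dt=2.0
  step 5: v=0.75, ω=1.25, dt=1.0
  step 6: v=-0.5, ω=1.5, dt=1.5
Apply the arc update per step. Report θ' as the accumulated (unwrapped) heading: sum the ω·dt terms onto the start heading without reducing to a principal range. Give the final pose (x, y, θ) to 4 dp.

(-2.4228, -3.2662, 2.4882)

step 1: θ'=-1.1368 (R=1.1429) → pose (-4.7411, 3.1233, -1.1368)
step 2: θ'=-1.1368 (straight) → pose (-4.4257, 2.4429, -1.1368)
step 3: θ'=-1.5118 (R=-3.0000) → pose (-4.1528, 1.3583, -1.5118)
step 4: θ'=-1.0118 (R=8.0000) → pose (-2.9490, -2.4127, -1.0118)
step 5: θ'=0.2382 (R=0.6000) → pose (-2.2988, -2.6776, 0.2382)
step 6: θ'=2.4882 (R=-0.3333) → pose (-2.4228, -3.2662, 2.4882)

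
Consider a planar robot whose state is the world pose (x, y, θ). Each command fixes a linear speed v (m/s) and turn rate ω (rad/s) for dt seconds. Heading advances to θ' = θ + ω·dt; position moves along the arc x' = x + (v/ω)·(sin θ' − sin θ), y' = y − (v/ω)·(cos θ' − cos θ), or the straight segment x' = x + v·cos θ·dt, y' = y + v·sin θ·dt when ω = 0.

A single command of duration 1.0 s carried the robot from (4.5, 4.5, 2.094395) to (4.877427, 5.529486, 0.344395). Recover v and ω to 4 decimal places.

v = 1.2500, ω = -1.7500

Δθ = 0.344395 − 2.094395 = -1.750000
ω = Δθ/dt = -1.750000/1.0 = -1.7500
R = −Δy/(cos θ' − cos θ) = -0.7143
v = R·ω = -0.7143·-1.7500 = 1.2500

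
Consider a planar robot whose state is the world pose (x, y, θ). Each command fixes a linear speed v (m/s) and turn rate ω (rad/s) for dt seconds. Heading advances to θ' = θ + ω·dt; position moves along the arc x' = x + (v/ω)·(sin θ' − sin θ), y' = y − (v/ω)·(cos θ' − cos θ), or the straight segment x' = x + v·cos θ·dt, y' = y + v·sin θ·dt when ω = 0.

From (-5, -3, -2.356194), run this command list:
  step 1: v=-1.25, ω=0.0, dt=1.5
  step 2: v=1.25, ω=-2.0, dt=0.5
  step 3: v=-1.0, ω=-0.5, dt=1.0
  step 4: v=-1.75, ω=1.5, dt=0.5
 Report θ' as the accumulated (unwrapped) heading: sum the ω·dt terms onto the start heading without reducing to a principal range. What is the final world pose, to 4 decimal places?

step 1: θ'=-2.3562 (straight) → pose (-3.6742, -1.6742, -2.3562)
step 2: θ'=-3.3562 (R=-0.6250) → pose (-4.2492, -1.8429, -3.3562)
step 3: θ'=-3.8562 (R=2.0000) → pose (-3.3645, -2.2863, -3.8562)
step 4: θ'=-3.1062 (R=-1.1667) → pose (-2.5587, -2.5710, -3.1062)

(-2.5587, -2.5710, -3.1062)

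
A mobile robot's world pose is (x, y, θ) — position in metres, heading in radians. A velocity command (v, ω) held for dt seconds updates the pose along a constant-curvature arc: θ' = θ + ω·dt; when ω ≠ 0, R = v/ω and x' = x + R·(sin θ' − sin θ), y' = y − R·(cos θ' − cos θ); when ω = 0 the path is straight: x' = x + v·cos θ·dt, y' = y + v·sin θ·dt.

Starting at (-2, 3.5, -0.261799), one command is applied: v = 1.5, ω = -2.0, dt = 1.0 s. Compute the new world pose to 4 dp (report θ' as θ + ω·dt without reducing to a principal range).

θ' = -0.2618 + -2.0·1.0 = -2.2618
R = v/ω = 1.5/-2.0 = -0.7500
x' = -2 + -0.7500·(sin -2.2618 − sin -0.2618) = -1.6162
y' = 3.5 − -0.7500·(cos -2.2618 − cos -0.2618) = 2.2976

(-1.6162, 2.2976, -2.2618)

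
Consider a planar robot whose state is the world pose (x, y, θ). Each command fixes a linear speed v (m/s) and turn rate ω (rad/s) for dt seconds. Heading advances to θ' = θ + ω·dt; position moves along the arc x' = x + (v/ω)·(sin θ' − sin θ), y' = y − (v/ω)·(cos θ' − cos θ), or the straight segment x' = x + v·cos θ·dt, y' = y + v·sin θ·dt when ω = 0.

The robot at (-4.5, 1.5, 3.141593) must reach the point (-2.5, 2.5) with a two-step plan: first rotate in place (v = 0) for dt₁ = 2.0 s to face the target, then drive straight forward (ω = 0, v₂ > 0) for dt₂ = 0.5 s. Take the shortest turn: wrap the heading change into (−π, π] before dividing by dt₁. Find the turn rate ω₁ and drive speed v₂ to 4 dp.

heading to target = atan2(2.5−1.5, -2.5−-4.5) = 0.4636
Δθ = wrap(0.4636 − 3.1416) = -2.6779; ω₁ = Δθ/dt₁ = -1.3390
distance = √((-2.5−-4.5)² + (2.5−1.5)²) = 2.2361; v₂ = distance/dt₂ = 4.4721

ω₁ = -1.3390, v₂ = 4.4721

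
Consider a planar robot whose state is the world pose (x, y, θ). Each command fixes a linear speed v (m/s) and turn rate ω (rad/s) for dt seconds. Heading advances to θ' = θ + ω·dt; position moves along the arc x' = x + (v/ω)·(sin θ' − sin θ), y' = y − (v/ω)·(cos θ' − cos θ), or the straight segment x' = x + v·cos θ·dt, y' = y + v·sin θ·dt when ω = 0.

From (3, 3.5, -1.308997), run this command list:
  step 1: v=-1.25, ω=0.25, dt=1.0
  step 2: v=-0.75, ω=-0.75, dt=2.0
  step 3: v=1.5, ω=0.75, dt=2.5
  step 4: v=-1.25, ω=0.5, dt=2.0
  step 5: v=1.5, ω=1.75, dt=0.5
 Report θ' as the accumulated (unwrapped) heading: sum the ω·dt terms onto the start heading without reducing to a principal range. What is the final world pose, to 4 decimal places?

step 1: θ'=-1.0590 (R=-5.0000) → pose (2.5297, 4.6546, -1.0590)
step 2: θ'=-2.5590 (R=1.0000) → pose (2.8514, 5.9794, -2.5590)
step 3: θ'=-0.6840 (R=2.0000) → pose (2.6880, 2.7592, -0.6840)
step 4: θ'=0.3160 (R=-2.5000) → pose (0.3313, 3.1978, 0.3160)
step 5: θ'=1.1910 (R=0.8571) → pose (0.8610, 3.6948, 1.1910)

(0.8610, 3.6948, 1.1910)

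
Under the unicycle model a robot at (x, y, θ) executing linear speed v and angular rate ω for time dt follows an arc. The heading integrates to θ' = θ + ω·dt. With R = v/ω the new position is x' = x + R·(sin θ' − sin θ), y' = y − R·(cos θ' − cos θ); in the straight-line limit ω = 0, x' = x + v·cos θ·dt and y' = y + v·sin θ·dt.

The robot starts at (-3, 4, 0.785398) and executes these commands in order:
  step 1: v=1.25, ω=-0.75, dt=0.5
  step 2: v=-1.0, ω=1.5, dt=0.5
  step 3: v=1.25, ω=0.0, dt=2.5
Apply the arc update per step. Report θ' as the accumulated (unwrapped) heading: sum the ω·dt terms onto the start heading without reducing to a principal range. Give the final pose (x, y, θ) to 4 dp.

(-1.5850, 6.8699, 1.1604)

step 1: θ'=0.4104 (R=-1.6667) → pose (-2.4864, 4.3498, 0.4104)
step 2: θ'=1.1604 (R=-0.6667) → pose (-2.8318, 4.0044, 1.1604)
step 3: θ'=1.1604 (straight) → pose (-1.5850, 6.8699, 1.1604)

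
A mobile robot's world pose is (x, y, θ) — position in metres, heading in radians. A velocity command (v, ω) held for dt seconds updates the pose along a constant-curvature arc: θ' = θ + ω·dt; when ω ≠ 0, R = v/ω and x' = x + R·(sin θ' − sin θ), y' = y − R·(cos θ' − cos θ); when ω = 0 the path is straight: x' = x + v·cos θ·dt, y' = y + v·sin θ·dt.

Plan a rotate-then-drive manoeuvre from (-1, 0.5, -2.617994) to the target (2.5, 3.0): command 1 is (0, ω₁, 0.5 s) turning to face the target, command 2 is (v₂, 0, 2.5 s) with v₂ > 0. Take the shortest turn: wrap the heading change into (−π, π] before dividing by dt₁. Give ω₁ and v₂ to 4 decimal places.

heading to target = atan2(3−0.5, 2.5−-1) = 0.6202
Δθ = wrap(0.6202 − -2.6180) = -3.0449; ω₁ = Δθ/dt₁ = -6.0899
distance = √((2.5−-1)² + (3−0.5)²) = 4.3012; v₂ = distance/dt₂ = 1.7205

ω₁ = -6.0899, v₂ = 1.7205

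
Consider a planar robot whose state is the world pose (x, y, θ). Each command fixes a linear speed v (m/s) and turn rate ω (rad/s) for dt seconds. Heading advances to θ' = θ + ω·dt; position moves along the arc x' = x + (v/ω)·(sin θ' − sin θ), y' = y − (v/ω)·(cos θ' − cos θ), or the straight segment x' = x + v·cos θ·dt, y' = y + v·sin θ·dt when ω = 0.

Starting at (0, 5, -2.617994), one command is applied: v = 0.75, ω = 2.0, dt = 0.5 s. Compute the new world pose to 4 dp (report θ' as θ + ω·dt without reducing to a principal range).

θ' = -2.6180 + 2.0·0.5 = -1.6180
R = v/ω = 0.75/2.0 = 0.3750
x' = 0 + 0.3750·(sin -1.6180 − sin -2.6180) = -0.1871
y' = 5 − 0.3750·(cos -1.6180 − cos -2.6180) = 4.6929

(-0.1871, 4.6929, -1.6180)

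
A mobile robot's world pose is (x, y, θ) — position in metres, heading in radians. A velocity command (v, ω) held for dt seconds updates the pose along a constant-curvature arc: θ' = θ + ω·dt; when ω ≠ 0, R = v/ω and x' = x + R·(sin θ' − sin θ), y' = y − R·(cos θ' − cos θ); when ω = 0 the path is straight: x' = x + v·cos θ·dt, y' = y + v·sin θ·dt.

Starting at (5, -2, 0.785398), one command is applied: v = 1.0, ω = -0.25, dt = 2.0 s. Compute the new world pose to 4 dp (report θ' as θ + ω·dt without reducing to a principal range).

(6.7023, -0.9902, 0.2854)

θ' = 0.7854 + -0.25·2.0 = 0.2854
R = v/ω = 1.0/-0.25 = -4.0000
x' = 5 + -4.0000·(sin 0.2854 − sin 0.7854) = 6.7023
y' = -2 − -4.0000·(cos 0.2854 − cos 0.7854) = -0.9902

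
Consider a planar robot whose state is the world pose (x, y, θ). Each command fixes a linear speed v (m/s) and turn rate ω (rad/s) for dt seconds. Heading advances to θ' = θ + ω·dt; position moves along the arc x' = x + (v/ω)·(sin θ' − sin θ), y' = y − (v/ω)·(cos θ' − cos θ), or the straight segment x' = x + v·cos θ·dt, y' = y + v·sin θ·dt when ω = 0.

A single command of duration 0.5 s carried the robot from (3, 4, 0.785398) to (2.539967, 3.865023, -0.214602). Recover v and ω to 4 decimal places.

Δθ = -0.214602 − 0.785398 = -1.000000
ω = Δθ/dt = -1.000000/0.5 = -2.0000
R = Δx/(sin θ' − sin θ) = 0.5000
v = R·ω = 0.5000·-2.0000 = -1.0000

v = -1.0000, ω = -2.0000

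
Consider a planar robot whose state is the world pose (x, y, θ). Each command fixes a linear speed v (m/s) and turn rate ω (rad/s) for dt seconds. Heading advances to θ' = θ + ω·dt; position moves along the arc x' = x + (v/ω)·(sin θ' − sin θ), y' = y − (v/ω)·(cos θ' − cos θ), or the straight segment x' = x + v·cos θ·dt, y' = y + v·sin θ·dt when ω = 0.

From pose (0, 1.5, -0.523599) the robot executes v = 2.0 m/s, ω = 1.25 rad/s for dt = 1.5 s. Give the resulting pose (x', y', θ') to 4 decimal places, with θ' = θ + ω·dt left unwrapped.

(2.3616, 2.5374, 1.3514)

θ' = -0.5236 + 1.25·1.5 = 1.3514
R = v/ω = 2.0/1.25 = 1.6000
x' = 0 + 1.6000·(sin 1.3514 − sin -0.5236) = 2.3616
y' = 1.5 − 1.6000·(cos 1.3514 − cos -0.5236) = 2.5374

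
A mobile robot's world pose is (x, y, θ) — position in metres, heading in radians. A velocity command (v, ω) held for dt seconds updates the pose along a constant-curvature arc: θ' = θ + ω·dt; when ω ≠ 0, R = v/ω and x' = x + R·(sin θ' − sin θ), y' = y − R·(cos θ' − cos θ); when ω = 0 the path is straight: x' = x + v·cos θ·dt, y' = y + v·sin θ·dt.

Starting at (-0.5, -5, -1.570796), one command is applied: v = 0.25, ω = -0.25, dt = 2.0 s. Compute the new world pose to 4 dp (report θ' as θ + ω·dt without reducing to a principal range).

(-0.6224, -5.4794, -2.0708)

θ' = -1.5708 + -0.25·2.0 = -2.0708
R = v/ω = 0.25/-0.25 = -1.0000
x' = -0.5 + -1.0000·(sin -2.0708 − sin -1.5708) = -0.6224
y' = -5 − -1.0000·(cos -2.0708 − cos -1.5708) = -5.4794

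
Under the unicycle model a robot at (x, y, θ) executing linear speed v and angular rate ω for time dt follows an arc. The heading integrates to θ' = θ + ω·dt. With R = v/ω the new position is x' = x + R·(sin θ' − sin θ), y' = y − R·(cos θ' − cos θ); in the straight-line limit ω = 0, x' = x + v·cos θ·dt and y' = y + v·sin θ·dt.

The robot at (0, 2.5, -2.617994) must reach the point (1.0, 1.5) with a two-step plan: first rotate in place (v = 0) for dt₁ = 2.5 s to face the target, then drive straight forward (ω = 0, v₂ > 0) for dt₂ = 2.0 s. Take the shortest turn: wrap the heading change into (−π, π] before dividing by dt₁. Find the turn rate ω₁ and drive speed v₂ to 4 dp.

heading to target = atan2(1.5−2.5, 1−0) = -0.7854
Δθ = wrap(-0.7854 − -2.6180) = 1.8326; ω₁ = Δθ/dt₁ = 0.7330
distance = √((1−0)² + (1.5−2.5)²) = 1.4142; v₂ = distance/dt₂ = 0.7071

ω₁ = 0.7330, v₂ = 0.7071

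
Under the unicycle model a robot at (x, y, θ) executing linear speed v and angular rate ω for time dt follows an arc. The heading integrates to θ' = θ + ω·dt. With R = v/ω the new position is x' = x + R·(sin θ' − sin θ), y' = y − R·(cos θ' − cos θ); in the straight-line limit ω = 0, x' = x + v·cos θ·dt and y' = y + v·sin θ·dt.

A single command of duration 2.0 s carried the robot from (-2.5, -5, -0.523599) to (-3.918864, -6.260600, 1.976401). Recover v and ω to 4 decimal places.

v = -1.2500, ω = 1.2500

Δθ = 1.976401 − -0.523599 = 2.500000
ω = Δθ/dt = 2.500000/2.0 = 1.2500
R = Δx/(sin θ' − sin θ) = -1.0000
v = R·ω = -1.0000·1.2500 = -1.2500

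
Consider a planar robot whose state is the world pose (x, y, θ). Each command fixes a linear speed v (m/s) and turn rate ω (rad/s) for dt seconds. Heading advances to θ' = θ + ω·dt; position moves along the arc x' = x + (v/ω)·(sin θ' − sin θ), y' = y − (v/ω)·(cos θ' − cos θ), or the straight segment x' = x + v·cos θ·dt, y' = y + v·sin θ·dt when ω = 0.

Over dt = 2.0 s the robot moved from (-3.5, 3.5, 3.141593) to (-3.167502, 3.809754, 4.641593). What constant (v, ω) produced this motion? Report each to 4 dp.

v = -0.2500, ω = 0.7500

Δθ = 4.641593 − 3.141593 = 1.500000
ω = Δθ/dt = 1.500000/2.0 = 0.7500
R = Δx/(sin θ' − sin θ) = -0.3333
v = R·ω = -0.3333·0.7500 = -0.2500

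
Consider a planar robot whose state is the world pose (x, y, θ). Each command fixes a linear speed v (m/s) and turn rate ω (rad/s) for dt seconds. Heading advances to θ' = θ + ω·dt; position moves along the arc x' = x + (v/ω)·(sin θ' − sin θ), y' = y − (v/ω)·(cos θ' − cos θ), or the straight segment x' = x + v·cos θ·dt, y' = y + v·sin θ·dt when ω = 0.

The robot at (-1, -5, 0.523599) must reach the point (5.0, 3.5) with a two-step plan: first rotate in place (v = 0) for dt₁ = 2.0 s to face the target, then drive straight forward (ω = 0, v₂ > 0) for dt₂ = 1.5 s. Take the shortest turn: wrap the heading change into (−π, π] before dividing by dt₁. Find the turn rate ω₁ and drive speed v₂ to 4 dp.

heading to target = atan2(3.5−-5, 5−-1) = 0.9561
Δθ = wrap(0.9561 − 0.5236) = 0.4325; ω₁ = Δθ/dt₁ = 0.2163
distance = √((5−-1)² + (3.5−-5)²) = 10.4043; v₂ = distance/dt₂ = 6.9362

ω₁ = 0.2163, v₂ = 6.9362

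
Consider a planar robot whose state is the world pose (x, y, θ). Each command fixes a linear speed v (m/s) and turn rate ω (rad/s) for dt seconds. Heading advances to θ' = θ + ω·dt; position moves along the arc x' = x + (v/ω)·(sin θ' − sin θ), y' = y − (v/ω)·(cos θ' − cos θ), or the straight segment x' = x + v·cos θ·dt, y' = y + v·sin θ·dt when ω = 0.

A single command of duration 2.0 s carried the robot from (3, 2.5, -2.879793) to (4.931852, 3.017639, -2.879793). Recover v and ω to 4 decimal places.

Δθ = -2.879793 − -2.879793 = 0.000000
ω = Δθ/dt = 0.000000/2.0 = 0.0000
ω = 0 → v = (Δx·cos θ + Δy·sin θ)/dt = -1.0000

v = -1.0000, ω = 0.0000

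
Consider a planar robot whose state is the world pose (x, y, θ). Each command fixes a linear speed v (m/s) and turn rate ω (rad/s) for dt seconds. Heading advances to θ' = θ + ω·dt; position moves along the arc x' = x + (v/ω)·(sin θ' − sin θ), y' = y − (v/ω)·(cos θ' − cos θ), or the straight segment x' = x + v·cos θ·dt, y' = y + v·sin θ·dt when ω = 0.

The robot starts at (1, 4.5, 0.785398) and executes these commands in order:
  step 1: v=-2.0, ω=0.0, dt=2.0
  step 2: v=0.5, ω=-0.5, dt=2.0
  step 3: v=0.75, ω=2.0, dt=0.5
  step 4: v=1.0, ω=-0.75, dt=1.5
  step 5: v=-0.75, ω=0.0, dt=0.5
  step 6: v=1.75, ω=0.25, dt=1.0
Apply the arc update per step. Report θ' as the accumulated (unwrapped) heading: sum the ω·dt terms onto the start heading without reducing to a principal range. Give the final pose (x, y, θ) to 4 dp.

(2.1754, 2.1103, -0.0896)

step 1: θ'=0.7854 (straight) → pose (-1.8284, 1.6716, 0.7854)
step 2: θ'=-0.2146 (R=-1.0000) → pose (-0.9084, 1.9415, -0.2146)
step 3: θ'=0.7854 (R=0.3750) → pose (-0.5633, 2.0428, 0.7854)
step 4: θ'=-0.3396 (R=-1.3333) → pose (0.8236, 2.3571, -0.3396)
step 5: θ'=-0.3396 (straight) → pose (0.4700, 2.4821, -0.3396)
step 6: θ'=-0.0896 (R=7.0000) → pose (2.1754, 2.1103, -0.0896)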